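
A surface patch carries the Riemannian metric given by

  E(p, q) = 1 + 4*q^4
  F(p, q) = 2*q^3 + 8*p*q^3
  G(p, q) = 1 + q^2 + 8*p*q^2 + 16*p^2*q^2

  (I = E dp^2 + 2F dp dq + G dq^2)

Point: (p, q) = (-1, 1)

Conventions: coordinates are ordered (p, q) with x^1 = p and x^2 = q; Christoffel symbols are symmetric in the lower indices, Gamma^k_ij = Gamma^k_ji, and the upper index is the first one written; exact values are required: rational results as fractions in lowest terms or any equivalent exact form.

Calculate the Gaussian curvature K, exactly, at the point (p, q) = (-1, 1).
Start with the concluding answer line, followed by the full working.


Answer: K = -4/49

E = 5, F = -6, G = 10, EG - F^2 = 14 at the point
E_p = 0, E_q = 16, F_p = 8, F_q = -18, G_p = -24, G_q = 18
E_qq = 48, F_pq = 24, G_pp = 32
K follows from Brioschi's formula, (det M1 - det M2)/(EG - F^2)^2.
M1 = [[-E_qq/2 + F_pq - G_pp/2, E_p/2, F_p - E_q/2], [F_q - G_p/2, E, F], [G_q/2, F, G]] = [[-16, 0, 0], [-6, 5, -6], [9, -6, 10]]; det M1 = -224
M2 = [[0, E_q/2, G_p/2], [E_q/2, E, F], [G_p/2, F, G]] = [[0, 8, -12], [8, 5, -6], [-12, -6, 10]]; det M2 = -208
det M1 - det M2 = -16; K = -16 / (14)^2 = -4/49


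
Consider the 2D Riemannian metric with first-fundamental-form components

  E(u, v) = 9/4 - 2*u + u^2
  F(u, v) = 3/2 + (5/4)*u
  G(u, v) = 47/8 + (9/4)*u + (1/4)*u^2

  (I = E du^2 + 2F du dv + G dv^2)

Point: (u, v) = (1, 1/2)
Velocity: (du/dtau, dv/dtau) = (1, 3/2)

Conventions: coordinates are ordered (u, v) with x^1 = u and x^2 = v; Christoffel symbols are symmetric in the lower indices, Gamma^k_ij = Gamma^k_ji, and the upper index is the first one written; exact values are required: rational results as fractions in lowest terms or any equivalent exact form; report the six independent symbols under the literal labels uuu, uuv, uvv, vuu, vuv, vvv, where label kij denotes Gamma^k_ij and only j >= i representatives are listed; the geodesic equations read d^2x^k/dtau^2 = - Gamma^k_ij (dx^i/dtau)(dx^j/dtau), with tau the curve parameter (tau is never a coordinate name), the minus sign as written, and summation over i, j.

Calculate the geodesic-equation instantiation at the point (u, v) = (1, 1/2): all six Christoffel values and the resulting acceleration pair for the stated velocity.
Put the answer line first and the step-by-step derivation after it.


Answer: Gamma_uuu = -110/93, Gamma_uuv = -121/93, Gamma_uvv = -737/186, Gamma_vuu = 50/93, Gamma_vuv = 55/93, Gamma_vvv = 121/93; accelerations (d^2u/dtau^2, d^2v/dtau^2) = (10417/744, -1949/372)

E = 5/4, F = 11/4, G = 67/8 at the point
E_u = 0, E_v = 0, F_u = 5/4, F_v = 0, G_u = 11/4, G_v = 0
EG - F^2 = 93/32;  g^inv = (32/93) * [[67/8, -11/4], [-11/4, 5/4]]
first-kind symbols [ij,l] = (1/2)(d_i g_jl + d_j g_il - d_l g_ij): [uu,u] = E_u/2 = 0, [uu,v] = F_u - E_v/2 = 5/4, [uv,u] = E_v/2 = 0, [uv,v] = G_u/2 = 11/8, [vv,u] = F_v - G_u/2 = -11/8, [vv,v] = G_v/2 = 0
Gamma^u_ij = (G*[ij,u] - F*[ij,v])/(EG - F^2), Gamma^v_ij = (E*[ij,v] - F*[ij,u])/(EG - F^2)
Gamma_uuu = -110/93, Gamma_uuv = -121/93, Gamma_uvv = -737/186, Gamma_vuu = 50/93, Gamma_vuv = 55/93, Gamma_vvv = 121/93
d^2u/dtau^2 = -(Gamma_uuu*(1)^2 + 2*Gamma_uuv*(1)*(3/2) + Gamma_uvv*(3/2)^2) = 10417/744
d^2v/dtau^2 = -(Gamma_vuu*(1)^2 + 2*Gamma_vuv*(1)*(3/2) + Gamma_vvv*(3/2)^2) = -1949/372


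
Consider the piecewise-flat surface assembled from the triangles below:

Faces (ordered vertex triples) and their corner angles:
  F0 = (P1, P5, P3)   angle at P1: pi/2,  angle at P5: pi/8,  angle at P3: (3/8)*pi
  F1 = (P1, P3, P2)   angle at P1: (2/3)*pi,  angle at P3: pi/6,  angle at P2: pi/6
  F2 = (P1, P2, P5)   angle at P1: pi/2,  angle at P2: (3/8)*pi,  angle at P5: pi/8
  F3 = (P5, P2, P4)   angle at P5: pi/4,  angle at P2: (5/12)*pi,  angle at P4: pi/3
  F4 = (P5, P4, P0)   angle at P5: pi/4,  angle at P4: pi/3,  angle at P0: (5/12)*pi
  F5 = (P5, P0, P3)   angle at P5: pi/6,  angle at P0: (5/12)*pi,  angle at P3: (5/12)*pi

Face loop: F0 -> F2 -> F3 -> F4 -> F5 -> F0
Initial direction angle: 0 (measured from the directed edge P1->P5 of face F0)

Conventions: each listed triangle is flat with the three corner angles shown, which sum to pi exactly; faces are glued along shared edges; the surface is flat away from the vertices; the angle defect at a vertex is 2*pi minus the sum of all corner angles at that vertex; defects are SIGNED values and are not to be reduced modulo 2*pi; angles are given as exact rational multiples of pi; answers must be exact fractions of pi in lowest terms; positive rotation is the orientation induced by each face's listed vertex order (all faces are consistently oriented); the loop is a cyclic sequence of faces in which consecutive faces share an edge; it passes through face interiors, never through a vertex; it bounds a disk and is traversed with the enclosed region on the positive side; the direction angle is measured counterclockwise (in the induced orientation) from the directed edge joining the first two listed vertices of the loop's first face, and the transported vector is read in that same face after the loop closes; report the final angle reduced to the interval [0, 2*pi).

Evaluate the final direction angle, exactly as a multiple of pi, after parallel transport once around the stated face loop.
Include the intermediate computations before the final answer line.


enclosed vertex P5: corner angles sum to (11/12)*pi, defect = 2*pi - (11/12)*pi = (13/12)*pi
the rotation equals the total enclosed defect, so the final angle is initial + defects (mod 2*pi)
final angle = 0 + (13/12)*pi = (13/12)*pi (mod 2*pi)

Answer: final direction angle = (13/12)*pi


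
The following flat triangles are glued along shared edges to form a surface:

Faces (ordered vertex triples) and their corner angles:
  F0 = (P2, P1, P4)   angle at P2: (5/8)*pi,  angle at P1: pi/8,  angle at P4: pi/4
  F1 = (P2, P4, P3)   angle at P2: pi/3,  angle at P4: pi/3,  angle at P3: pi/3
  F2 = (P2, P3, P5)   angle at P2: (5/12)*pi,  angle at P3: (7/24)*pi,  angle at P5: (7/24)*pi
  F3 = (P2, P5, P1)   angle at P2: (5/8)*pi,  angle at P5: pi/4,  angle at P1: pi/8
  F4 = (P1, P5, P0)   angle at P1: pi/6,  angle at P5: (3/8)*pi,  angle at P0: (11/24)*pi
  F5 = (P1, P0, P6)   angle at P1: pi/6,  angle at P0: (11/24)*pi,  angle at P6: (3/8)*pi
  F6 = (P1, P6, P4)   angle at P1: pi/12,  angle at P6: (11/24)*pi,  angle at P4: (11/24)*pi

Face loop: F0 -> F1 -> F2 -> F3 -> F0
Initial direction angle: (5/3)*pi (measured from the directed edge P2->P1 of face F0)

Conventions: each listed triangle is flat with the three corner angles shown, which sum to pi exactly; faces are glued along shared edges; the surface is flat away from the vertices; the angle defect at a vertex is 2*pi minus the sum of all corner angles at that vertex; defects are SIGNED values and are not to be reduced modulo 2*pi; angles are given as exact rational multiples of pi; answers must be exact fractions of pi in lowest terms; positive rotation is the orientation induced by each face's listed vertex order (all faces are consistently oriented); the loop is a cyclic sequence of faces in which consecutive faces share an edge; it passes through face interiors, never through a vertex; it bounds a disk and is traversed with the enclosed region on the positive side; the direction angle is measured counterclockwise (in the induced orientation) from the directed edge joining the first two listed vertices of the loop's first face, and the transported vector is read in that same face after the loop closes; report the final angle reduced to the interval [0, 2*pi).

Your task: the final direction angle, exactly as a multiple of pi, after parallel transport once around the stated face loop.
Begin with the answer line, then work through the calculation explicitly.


Answer: final direction angle = (5/3)*pi

enclosed vertex P2: corner angles sum to 2*pi, defect = 2*pi - 2*pi = 0
adding the enclosed defects to the starting angle (mod 2*pi, induced orientation) gives the holonomy
final angle = (5/3)*pi + 0 = (5/3)*pi (mod 2*pi)


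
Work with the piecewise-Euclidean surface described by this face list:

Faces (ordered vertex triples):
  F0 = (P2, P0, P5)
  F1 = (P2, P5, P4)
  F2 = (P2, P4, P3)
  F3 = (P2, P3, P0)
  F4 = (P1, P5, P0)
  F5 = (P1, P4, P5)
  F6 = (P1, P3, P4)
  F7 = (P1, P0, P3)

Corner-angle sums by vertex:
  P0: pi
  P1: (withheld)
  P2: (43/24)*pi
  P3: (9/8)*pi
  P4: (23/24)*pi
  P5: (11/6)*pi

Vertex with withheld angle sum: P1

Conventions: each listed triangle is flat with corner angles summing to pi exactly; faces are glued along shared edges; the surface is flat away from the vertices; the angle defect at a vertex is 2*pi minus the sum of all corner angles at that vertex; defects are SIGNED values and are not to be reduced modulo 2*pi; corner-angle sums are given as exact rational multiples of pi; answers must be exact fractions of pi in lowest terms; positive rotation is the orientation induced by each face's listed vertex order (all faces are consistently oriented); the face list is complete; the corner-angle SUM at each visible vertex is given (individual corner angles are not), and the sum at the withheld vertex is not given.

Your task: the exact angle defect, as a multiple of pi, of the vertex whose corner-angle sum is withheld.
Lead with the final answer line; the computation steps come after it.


Answer: defect(P1) = (17/24)*pi

V = 6, E = 12, F = 8; chi = V - E + F = 2
Gauss-Bonnet: total defect = 2*pi*chi = 4*pi; visible defects sum to (79/24)*pi


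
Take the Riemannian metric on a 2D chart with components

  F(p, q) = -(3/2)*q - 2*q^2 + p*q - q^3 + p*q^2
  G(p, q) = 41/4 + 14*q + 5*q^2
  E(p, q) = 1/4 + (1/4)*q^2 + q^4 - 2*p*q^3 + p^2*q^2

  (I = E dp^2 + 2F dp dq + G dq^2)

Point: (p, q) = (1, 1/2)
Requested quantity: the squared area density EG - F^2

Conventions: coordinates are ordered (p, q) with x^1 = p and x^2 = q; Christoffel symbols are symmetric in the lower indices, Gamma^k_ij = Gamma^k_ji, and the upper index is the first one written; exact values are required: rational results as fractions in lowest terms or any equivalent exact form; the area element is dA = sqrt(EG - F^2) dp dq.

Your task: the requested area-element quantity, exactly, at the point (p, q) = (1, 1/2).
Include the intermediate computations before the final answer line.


E = 3/8, F = -5/8, G = 37/2; EG - F^2 = 419/64

Answer: EG - F^2 = 419/64


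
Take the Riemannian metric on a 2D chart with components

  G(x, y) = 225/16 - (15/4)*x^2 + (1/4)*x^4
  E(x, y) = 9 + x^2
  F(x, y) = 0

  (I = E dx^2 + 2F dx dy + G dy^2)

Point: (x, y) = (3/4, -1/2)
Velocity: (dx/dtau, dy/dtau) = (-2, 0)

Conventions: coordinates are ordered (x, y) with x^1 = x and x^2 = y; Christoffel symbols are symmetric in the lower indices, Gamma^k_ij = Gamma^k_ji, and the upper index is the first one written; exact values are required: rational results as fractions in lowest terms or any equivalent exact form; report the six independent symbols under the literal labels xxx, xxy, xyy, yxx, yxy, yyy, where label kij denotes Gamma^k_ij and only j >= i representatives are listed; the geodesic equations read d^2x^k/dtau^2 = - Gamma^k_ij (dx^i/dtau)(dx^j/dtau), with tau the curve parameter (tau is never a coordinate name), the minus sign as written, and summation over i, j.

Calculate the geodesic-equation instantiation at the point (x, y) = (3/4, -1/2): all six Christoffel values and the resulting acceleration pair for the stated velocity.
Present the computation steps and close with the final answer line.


E = 153/16, F = 0, G = 12321/1024 at the point
E_x = 3/2, E_y = 0, F_x = 0, F_y = 0, G_x = -333/64, G_y = 0
EG - F^2 = 1885113/16384;  g^inv = (16384/1885113) * [[12321/1024, 0], [0, 153/16]]
first-kind symbols [ij,l] = (1/2)(d_i g_jl + d_j g_il - d_l g_ij): [xx,x] = E_x/2 = 3/4, [xx,y] = F_x - E_y/2 = 0, [xy,x] = E_y/2 = 0, [xy,y] = G_x/2 = -333/128, [yy,x] = F_y - G_x/2 = 333/128, [yy,y] = G_y/2 = 0
Gamma^x_ij = (G*[ij,x] - F*[ij,y])/(EG - F^2), Gamma^y_ij = (E*[ij,y] - F*[ij,x])/(EG - F^2)
Gamma_xxx = 4/51, Gamma_xxy = 0, Gamma_xyy = 37/136, Gamma_yxx = 0, Gamma_yxy = -8/37, Gamma_yyy = 0
d^2x/dtau^2 = -(Gamma_xxx*(-2)^2 + 2*Gamma_xxy*(-2)*(0) + Gamma_xyy*(0)^2) = -16/51
d^2y/dtau^2 = -(Gamma_yxx*(-2)^2 + 2*Gamma_yxy*(-2)*(0) + Gamma_yyy*(0)^2) = 0

Answer: Gamma_xxx = 4/51, Gamma_xxy = 0, Gamma_xyy = 37/136, Gamma_yxx = 0, Gamma_yxy = -8/37, Gamma_yyy = 0; accelerations (d^2x/dtau^2, d^2y/dtau^2) = (-16/51, 0)


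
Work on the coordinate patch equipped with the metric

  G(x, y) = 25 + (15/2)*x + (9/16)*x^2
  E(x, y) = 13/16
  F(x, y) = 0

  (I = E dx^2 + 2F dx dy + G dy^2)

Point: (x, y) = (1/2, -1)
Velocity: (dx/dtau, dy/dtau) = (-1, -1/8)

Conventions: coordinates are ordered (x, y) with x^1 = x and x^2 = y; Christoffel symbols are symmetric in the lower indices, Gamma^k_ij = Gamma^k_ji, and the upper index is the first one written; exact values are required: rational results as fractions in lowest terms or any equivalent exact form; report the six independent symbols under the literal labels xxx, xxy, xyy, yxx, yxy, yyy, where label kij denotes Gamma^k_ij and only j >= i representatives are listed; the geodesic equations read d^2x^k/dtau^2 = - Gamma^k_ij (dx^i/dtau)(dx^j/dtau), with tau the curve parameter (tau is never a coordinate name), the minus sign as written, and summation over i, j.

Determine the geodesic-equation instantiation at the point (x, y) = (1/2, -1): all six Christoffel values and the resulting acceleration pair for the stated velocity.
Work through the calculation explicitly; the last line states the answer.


E = 13/16, F = 0, G = 1849/64 at the point
E_x = 0, E_y = 0, F_x = 0, F_y = 0, G_x = 129/16, G_y = 0
EG - F^2 = 24037/1024;  g^inv = (1024/24037) * [[1849/64, 0], [0, 13/16]]
first-kind symbols [ij,l] = (1/2)(d_i g_jl + d_j g_il - d_l g_ij): [xx,x] = E_x/2 = 0, [xx,y] = F_x - E_y/2 = 0, [xy,x] = E_y/2 = 0, [xy,y] = G_x/2 = 129/32, [yy,x] = F_y - G_x/2 = -129/32, [yy,y] = G_y/2 = 0
Gamma^x_ij = (G*[ij,x] - F*[ij,y])/(EG - F^2), Gamma^y_ij = (E*[ij,y] - F*[ij,x])/(EG - F^2)
Gamma_xxx = 0, Gamma_xxy = 0, Gamma_xyy = -129/26, Gamma_yxx = 0, Gamma_yxy = 6/43, Gamma_yyy = 0
d^2x/dtau^2 = -(Gamma_xxx*(-1)^2 + 2*Gamma_xxy*(-1)*(-1/8) + Gamma_xyy*(-1/8)^2) = 129/1664
d^2y/dtau^2 = -(Gamma_yxx*(-1)^2 + 2*Gamma_yxy*(-1)*(-1/8) + Gamma_yyy*(-1/8)^2) = -3/86

Answer: Gamma_xxx = 0, Gamma_xxy = 0, Gamma_xyy = -129/26, Gamma_yxx = 0, Gamma_yxy = 6/43, Gamma_yyy = 0; accelerations (d^2x/dtau^2, d^2y/dtau^2) = (129/1664, -3/86)


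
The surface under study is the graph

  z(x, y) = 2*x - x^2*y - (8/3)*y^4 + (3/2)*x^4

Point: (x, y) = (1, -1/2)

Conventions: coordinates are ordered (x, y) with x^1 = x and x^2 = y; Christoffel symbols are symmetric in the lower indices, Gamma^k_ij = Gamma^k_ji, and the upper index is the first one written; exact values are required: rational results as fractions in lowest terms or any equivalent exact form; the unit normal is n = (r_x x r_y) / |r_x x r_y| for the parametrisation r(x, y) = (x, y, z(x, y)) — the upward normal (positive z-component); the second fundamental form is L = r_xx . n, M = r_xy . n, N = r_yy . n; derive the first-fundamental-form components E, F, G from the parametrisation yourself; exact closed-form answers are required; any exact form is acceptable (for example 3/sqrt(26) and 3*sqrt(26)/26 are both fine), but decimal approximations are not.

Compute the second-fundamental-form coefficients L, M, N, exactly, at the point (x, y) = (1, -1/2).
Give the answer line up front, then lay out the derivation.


Answer: L = 57*sqrt(739)/739, M = -6*sqrt(739)/739, N = -24*sqrt(739)/739

z_x = 9, z_y = 1/3, z_xx = 19, z_xy = -2, z_yy = -8
E = 82, F = 3, G = 10/9; answer radicand W^2 = 739/9
unnormalised second-form numerators: l = 19, m = -2, n = -8; L = l/sqrt(739/9), and similarly M = m/sqrt(W^2), N = n/sqrt(W^2)


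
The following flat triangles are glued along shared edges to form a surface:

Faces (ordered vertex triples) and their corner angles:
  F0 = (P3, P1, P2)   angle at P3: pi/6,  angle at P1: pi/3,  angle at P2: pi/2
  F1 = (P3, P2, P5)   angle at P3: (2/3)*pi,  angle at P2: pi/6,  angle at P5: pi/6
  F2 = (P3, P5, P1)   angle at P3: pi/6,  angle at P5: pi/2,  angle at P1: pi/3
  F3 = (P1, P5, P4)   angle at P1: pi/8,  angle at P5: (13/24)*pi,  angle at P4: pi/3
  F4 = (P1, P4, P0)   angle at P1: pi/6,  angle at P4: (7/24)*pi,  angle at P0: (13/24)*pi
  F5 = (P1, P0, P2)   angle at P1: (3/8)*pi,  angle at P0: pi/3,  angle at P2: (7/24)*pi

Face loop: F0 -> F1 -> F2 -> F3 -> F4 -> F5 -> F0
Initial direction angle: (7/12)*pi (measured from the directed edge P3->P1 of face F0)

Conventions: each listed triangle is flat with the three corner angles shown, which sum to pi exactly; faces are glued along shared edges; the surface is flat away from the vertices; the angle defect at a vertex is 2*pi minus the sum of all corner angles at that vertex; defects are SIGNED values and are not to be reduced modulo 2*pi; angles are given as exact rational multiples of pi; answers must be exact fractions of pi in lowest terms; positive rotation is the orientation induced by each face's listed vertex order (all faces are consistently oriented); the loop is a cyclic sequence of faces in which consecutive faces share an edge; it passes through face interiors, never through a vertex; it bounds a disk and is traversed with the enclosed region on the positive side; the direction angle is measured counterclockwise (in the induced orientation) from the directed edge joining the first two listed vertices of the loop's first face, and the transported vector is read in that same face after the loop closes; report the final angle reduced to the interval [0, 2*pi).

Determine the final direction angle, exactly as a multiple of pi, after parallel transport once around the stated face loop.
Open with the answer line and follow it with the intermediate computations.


Answer: final direction angle = pi/4

enclosed vertex P1: corner angles sum to (4/3)*pi, defect = 2*pi - (4/3)*pi = (2/3)*pi
enclosed vertex P3: corner angles sum to pi, defect = 2*pi - pi = pi
final direction = starting direction + enclosed defect total, reduced mod 2*pi (induced orientation)
final angle = (7/12)*pi + (5/3)*pi = pi/4 (mod 2*pi)


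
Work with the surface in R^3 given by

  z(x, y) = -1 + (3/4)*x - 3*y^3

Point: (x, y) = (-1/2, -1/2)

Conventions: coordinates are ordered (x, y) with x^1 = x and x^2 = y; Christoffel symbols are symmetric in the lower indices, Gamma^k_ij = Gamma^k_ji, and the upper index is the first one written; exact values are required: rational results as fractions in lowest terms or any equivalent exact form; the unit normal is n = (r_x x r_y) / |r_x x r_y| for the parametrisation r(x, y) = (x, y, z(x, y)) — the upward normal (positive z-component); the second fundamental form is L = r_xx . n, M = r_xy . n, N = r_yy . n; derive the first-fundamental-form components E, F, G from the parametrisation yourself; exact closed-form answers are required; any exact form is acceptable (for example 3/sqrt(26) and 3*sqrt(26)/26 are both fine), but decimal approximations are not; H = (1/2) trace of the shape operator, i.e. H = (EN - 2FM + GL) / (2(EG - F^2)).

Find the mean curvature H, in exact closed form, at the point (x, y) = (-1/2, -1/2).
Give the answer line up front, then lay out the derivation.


Answer: H = 225*sqrt(106)/5618

z_x = 3/4, z_y = -9/4, z_xx = 0, z_xy = 0, z_yy = 9
E = 25/16, F = -27/16, G = 97/16; answer radicand W^2 = 53/8
unnormalised second-form numerators: l = 0, m = 0, n = 9; L = l/sqrt(53/8), and similarly M = m/sqrt(W^2), N = n/sqrt(W^2)
H = (E*n - 2*F*m + G*l) / (2*(EG - F^2)*sqrt(W^2)); E*n - 2*F*m + G*l = 225/16, EG - F^2 = 53/8, so H = (225/212)/sqrt(53/8)


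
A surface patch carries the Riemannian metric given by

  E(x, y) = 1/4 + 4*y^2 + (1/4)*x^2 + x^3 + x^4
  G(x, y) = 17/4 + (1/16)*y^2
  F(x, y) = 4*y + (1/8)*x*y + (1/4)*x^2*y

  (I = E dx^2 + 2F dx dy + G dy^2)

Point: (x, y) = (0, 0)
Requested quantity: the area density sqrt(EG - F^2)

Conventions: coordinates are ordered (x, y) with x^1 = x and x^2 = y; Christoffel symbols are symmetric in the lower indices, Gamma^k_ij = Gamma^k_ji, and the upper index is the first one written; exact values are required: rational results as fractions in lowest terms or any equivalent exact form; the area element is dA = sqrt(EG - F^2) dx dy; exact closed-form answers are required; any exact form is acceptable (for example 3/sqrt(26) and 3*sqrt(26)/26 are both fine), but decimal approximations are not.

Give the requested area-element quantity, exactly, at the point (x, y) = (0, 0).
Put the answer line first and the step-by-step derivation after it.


Answer: sqrt(EG - F^2) = sqrt(17)/4

E = 1/4, F = 0, G = 17/4; EG - F^2 = 17/16


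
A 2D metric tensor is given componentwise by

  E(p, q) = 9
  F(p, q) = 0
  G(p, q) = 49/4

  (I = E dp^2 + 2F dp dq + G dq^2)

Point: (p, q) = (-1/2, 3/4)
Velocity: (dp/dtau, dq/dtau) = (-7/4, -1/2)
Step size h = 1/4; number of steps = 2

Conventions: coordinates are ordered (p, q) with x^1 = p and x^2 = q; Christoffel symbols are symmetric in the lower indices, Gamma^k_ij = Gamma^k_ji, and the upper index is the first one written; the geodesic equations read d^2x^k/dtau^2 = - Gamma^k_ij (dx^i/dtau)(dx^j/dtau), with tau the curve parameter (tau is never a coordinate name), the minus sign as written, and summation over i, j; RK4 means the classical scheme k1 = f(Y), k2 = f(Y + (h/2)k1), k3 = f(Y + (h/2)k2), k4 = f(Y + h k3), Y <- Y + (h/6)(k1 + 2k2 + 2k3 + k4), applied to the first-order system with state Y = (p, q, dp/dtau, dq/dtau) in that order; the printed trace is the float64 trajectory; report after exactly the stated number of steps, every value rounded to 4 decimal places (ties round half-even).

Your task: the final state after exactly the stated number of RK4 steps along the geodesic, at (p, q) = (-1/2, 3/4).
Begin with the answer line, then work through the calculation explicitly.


Answer: p = -1.3750, q = 0.5000, dp/dtau = -1.7500, dq/dtau = -0.5000

f(Y) = (dp/dtau, dq/dtau, -Gamma^p_ij Y'^i Y'^j, -Gamma^q_ij Y'^i Y'^j) with the Gammas evaluated at the stage position; h = 0.250000; intermediate values shown to 6 dp
step 0: p = -0.5000, q = 0.7500, dp/dtau = -1.7500, dq/dtau = -0.5000
step 1:
  k1: at (p, q) = (-0.500000, 0.750000), (dp/dtau, dq/dtau) = (-1.750000, -0.500000); Gamma_ppp = 0.000000, Gamma_ppq = 0.000000, Gamma_pqq = 0.000000, Gamma_qpp = 0.000000, Gamma_qpq = 0.000000, Gamma_qqq = 0.000000; k1 = (-1.750000, -0.500000, 0.000000, 0.000000)
  k2: at (p, q) = (-0.718750, 0.687500), (dp/dtau, dq/dtau) = (-1.750000, -0.500000); Gamma_ppp = 0.000000, Gamma_ppq = 0.000000, Gamma_pqq = 0.000000, Gamma_qpp = 0.000000, Gamma_qpq = 0.000000, Gamma_qqq = 0.000000; k2 = (-1.750000, -0.500000, 0.000000, 0.000000)
  k3: at (p, q) = (-0.718750, 0.687500), (dp/dtau, dq/dtau) = (-1.750000, -0.500000); Gamma_ppp = 0.000000, Gamma_ppq = 0.000000, Gamma_pqq = 0.000000, Gamma_qpp = 0.000000, Gamma_qpq = 0.000000, Gamma_qqq = 0.000000; k3 = (-1.750000, -0.500000, 0.000000, 0.000000)
  k4: at (p, q) = (-0.937500, 0.625000), (dp/dtau, dq/dtau) = (-1.750000, -0.500000); Gamma_ppp = 0.000000, Gamma_ppq = 0.000000, Gamma_pqq = 0.000000, Gamma_qpp = 0.000000, Gamma_qpq = 0.000000, Gamma_qqq = 0.000000; k4 = (-1.750000, -0.500000, 0.000000, 0.000000)
  Y <- Y + (h/6)(k1 + 2k2 + 2k3 + k4): p = -0.9375, q = 0.6250, dp/dtau = -1.7500, dq/dtau = -0.5000
step 2:
  k1: at (p, q) = (-0.937500, 0.625000), (dp/dtau, dq/dtau) = (-1.750000, -0.500000); Gamma_ppp = 0.000000, Gamma_ppq = 0.000000, Gamma_pqq = 0.000000, Gamma_qpp = 0.000000, Gamma_qpq = 0.000000, Gamma_qqq = 0.000000; k1 = (-1.750000, -0.500000, 0.000000, 0.000000)
  k2: at (p, q) = (-1.156250, 0.562500), (dp/dtau, dq/dtau) = (-1.750000, -0.500000); Gamma_ppp = 0.000000, Gamma_ppq = 0.000000, Gamma_pqq = 0.000000, Gamma_qpp = 0.000000, Gamma_qpq = 0.000000, Gamma_qqq = 0.000000; k2 = (-1.750000, -0.500000, 0.000000, 0.000000)
  k3: at (p, q) = (-1.156250, 0.562500), (dp/dtau, dq/dtau) = (-1.750000, -0.500000); Gamma_ppp = 0.000000, Gamma_ppq = 0.000000, Gamma_pqq = 0.000000, Gamma_qpp = 0.000000, Gamma_qpq = 0.000000, Gamma_qqq = 0.000000; k3 = (-1.750000, -0.500000, 0.000000, 0.000000)
  k4: at (p, q) = (-1.375000, 0.500000), (dp/dtau, dq/dtau) = (-1.750000, -0.500000); Gamma_ppp = 0.000000, Gamma_ppq = 0.000000, Gamma_pqq = 0.000000, Gamma_qpp = 0.000000, Gamma_qpq = 0.000000, Gamma_qqq = 0.000000; k4 = (-1.750000, -0.500000, 0.000000, 0.000000)
  Y <- Y + (h/6)(k1 + 2k2 + 2k3 + k4): p = -1.3750, q = 0.5000, dp/dtau = -1.7500, dq/dtau = -0.5000


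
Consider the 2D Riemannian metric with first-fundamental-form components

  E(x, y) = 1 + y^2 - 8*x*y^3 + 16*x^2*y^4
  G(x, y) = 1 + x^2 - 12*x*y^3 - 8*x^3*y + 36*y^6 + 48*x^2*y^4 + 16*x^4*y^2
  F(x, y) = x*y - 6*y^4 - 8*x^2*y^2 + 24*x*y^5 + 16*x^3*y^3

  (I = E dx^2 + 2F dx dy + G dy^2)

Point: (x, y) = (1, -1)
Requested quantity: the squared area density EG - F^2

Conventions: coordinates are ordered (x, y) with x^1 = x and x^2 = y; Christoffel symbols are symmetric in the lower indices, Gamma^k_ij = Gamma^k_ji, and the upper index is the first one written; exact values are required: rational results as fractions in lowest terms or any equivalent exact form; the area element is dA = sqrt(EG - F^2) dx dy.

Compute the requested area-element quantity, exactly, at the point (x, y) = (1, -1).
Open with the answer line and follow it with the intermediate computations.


Answer: EG - F^2 = 147

E = 26, F = -55, G = 122; EG - F^2 = 147


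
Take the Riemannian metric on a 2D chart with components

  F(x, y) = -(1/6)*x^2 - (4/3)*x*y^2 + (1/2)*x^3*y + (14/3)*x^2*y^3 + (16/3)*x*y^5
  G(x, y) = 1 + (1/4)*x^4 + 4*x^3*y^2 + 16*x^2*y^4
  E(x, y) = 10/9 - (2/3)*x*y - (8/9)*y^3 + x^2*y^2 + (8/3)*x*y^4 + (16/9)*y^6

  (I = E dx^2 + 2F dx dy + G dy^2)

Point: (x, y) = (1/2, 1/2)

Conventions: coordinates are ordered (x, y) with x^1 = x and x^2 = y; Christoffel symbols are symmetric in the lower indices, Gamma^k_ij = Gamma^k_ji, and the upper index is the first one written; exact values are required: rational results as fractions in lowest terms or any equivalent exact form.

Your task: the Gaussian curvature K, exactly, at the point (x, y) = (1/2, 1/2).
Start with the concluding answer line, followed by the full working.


Answer: K = -82944/129605

E = 145/144, F = 5/96, G = 89/64, EG - F^2 = 805/576 at the point
E_x = 1/12, E_y = 1/4, F_x = 7/16, F_y = 53/48, G_x = 15/8, G_y = 5/2
E_yy = 31/6, F_xy = 101/24, G_xx = 23/4
K follows from Brioschi's formula, (det M1 - det M2)/(EG - F^2)^2.
M1 = [[-E_yy/2 + F_xy - G_xx/2, E_x/2, F_x - E_y/2], [F_y - G_x/2, E, F], [G_y/2, F, G]] = [[-5/4, 1/24, 5/16], [1/6, 145/144, 5/96], [5/4, 5/96, 89/64]]; det M1 = -549/256
M2 = [[0, E_y/2, G_x/2], [E_y/2, E, F], [G_x/2, F, G]] = [[0, 1/8, 15/16], [1/8, 145/144, 5/96], [15/16, 5/96, 89/64]]; det M2 = -229/256
det M1 - det M2 = -5/4; K = -5/4 / (805/576)^2 = -82944/129605


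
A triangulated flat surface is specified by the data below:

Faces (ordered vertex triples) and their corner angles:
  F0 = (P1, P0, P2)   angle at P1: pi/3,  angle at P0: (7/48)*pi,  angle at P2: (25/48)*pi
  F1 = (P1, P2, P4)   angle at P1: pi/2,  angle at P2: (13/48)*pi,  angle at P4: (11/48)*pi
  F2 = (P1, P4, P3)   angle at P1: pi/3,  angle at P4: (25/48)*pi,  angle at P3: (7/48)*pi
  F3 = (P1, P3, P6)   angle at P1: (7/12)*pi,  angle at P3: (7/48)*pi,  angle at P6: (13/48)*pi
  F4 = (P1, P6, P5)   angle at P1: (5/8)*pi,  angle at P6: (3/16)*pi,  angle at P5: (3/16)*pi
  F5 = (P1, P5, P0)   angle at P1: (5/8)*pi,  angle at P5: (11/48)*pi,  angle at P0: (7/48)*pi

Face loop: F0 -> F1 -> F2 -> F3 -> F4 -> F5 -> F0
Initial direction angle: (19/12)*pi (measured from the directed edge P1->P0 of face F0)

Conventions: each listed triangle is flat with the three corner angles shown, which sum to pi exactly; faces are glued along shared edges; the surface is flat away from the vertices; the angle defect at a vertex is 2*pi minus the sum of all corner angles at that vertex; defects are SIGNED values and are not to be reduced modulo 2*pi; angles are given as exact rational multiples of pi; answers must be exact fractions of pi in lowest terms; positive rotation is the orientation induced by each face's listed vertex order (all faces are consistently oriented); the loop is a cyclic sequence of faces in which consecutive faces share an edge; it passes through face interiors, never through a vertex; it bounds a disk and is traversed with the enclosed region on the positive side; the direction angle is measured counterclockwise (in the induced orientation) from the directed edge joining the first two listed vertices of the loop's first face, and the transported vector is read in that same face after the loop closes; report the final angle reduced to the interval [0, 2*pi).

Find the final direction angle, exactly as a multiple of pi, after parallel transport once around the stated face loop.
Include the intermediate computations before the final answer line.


enclosed vertex P1: corner angles sum to 3*pi, defect = 2*pi - 3*pi = -pi
holonomy = initial angle + sum of enclosed defects (mod 2*pi), positive in the induced orientation
final angle = (19/12)*pi - pi = (7/12)*pi (mod 2*pi)

Answer: final direction angle = (7/12)*pi


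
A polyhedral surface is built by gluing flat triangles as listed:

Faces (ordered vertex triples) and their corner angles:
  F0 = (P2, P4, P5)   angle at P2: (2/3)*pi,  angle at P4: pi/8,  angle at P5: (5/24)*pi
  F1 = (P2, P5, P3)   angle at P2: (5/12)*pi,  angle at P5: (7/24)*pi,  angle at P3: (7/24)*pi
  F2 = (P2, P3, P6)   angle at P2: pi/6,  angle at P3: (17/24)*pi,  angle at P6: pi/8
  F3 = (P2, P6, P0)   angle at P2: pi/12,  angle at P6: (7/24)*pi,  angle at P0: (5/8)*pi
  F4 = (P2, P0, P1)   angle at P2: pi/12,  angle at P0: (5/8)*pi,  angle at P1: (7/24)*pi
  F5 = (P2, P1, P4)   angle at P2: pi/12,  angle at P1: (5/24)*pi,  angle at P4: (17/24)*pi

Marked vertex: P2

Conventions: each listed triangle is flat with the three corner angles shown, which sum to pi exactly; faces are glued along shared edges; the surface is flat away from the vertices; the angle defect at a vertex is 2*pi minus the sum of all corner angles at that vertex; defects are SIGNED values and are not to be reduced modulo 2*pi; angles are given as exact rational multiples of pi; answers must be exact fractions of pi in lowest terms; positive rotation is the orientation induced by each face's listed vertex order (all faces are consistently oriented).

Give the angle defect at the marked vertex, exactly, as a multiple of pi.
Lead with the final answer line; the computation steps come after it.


Answer: defect(P2) = pi/2

Sum of corner angles at P2: (3/2)*pi
defect = 2*pi - (3/2)*pi


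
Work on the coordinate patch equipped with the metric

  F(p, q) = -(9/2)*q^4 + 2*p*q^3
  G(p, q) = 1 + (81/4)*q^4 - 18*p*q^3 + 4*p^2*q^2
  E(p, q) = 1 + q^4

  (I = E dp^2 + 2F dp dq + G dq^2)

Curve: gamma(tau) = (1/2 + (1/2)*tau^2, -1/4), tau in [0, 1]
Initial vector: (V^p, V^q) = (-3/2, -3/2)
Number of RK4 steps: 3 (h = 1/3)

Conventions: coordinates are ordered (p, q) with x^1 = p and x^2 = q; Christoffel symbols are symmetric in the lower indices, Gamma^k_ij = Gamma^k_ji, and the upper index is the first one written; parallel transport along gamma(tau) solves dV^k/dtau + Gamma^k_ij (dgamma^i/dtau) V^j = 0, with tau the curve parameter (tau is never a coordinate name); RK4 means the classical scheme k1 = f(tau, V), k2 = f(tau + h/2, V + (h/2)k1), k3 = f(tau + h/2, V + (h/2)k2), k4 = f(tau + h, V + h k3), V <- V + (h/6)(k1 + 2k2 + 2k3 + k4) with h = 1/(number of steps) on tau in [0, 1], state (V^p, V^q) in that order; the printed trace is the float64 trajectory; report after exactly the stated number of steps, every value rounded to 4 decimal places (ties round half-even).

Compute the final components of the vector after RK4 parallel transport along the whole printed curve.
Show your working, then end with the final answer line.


gamma'(tau) = (tau, 0); f(tau, V)^k = -Gamma^k_ij(gamma(tau)) gamma'^i(tau) V^j; h = 1/3; intermediate values shown to 6 dp
curve data and Christoffel symbols at the stage parameters:
  tau = 0.000000: gamma = (0.500000, -0.250000), gamma' = (0.000000, 0.000000); Gamma_ppp = 0.000000, Gamma_ppq = -0.024298, Gamma_pqq = 0.157935, Gamma_qpp = 0.000000, Gamma_qpq = 0.206530, Gamma_qqq = -1.342445
  tau = 0.166667: gamma = (0.513889, -0.250000), gamma' = (0.166667, 0.000000); Gamma_ppp = 0.000000, Gamma_ppq = -0.024158, Gamma_pqq = 0.158370, Gamma_qpp = 0.000000, Gamma_qpq = 0.208028, Gamma_qqq = -1.363742
  tau = 0.333333: gamma = (0.555556, -0.250000), gamma' = (0.333333, 0.000000); Gamma_ppp = 0.000000, Gamma_ppq = -0.023739, Gamma_pqq = 0.159577, Gamma_qpp = 0.000000, Gamma_qpq = 0.212329, Gamma_qqq = -1.427323
  tau = 0.500000: gamma = (0.625000, -0.250000), gamma' = (0.500000, 0.000000); Gamma_ppp = 0.000000, Gamma_ppq = -0.023038, Gamma_pqq = 0.161267, Gamma_qpp = 0.000000, Gamma_qpq = 0.218862, Gamma_qqq = -1.532037
  tau = 0.666667: gamma = (0.722222, -0.250000), gamma' = (0.666667, 0.000000); Gamma_ppp = 0.000000, Gamma_ppq = -0.022061, Gamma_pqq = 0.163005, Gamma_qpp = 0.000000, Gamma_qpq = 0.226737, Gamma_qqq = -1.675334
  tau = 0.833333: gamma = (0.847222, -0.250000), gamma' = (0.833333, 0.000000); Gamma_ppp = 0.000000, Gamma_ppq = -0.020823, Gamma_pqq = 0.164271, Gamma_qpp = 0.000000, Gamma_qpq = 0.234839, Gamma_qqq = -1.852615
  tau = 1.000000: gamma = (1.000000, -0.250000), gamma' = (1.000000, 0.000000); Gamma_ppp = 0.000000, Gamma_ppq = -0.019359, Gamma_pqq = 0.164549, Gamma_qpp = 0.000000, Gamma_qpq = 0.241984, Gamma_qqq = -2.056866
step 0: V^p = -1.5000, V^q = -1.5000
step 1: k1 = (0.000000, 0.000000), k2 = (-0.006040, 0.052007), k3 = (-0.006005, 0.051707), k4 = (-0.011733, 0.104945); V <- V + (h/6)(k1 + 2k2 + 2k3 + k4): V^p = -1.5020, V^q = -1.4826
step 2: k1 = (-0.011732, 0.104936), k2 = (-0.016877, 0.160334), k3 = (-0.016771, 0.159324), k4 = (-0.021025, 0.216086); V <- V + (h/6)(k1 + 2k2 + 2k3 + k4): V^p = -1.5075, V^q = -1.4293
step 3: k1 = (-0.021021, 0.216049), k2 = (-0.024177, 0.272664), k3 = (-0.024013, 0.270818), k4 = (-0.025922, 0.324022); V <- V + (h/6)(k1 + 2k2 + 2k3 + k4): V^p = -1.5155, V^q = -1.3389

Answer: V^p = -1.5155, V^q = -1.3389


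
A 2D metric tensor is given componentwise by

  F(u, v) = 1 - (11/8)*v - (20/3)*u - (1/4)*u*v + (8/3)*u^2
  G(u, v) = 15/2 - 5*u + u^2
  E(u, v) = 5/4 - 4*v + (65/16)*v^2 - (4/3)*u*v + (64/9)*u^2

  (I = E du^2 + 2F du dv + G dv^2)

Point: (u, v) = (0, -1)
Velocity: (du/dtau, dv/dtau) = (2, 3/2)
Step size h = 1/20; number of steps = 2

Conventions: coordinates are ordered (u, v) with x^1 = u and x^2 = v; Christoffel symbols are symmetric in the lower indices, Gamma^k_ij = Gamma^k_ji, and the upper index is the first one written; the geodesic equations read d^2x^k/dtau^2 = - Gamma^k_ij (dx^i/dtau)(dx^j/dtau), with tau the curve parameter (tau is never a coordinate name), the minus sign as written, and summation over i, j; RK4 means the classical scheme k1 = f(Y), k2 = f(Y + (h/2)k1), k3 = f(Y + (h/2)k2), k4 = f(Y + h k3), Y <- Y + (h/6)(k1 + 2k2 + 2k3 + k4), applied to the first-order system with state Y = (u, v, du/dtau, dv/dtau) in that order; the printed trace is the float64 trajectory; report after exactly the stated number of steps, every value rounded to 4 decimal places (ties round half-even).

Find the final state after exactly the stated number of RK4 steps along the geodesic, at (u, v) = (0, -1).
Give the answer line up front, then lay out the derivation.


Answer: u = 0.2159, v = -0.8426, du/dtau = 2.3246, dv/dtau = 1.6614

f(Y) = (du/dtau, dv/dtau, -Gamma^u_ij Y'^i Y'^j, -Gamma^v_ij Y'^i Y'^j) with the Gammas evaluated at the stage position; h = 0.050000; intermediate values shown to 6 dp
step 0: u = 0.0000, v = -1.0000, du/dtau = 2.0000, dv/dtau = 1.5000
step 1:
  k1: at (u, v) = (0.000000, -1.000000), (du/dtau, dv/dtau) = (2.000000, 1.500000); Gamma_uuu = 0.090979, Gamma_uuv = -0.615722, Gamma_uvv = 0.131419, Gamma_vuu = -0.076032, Gamma_vuv = -0.138355, Gamma_vvv = -0.041616; k1 = (2.000000, 1.500000, 3.034721, 1.227894)
  k2: at (u, v) = (0.050000, -0.962500), (du/dtau, dv/dtau) = (2.075868, 1.530697); Gamma_uuu = 0.125999, Gamma_uuv = -0.627589, Gamma_uvv = 0.126653, Gamma_vuu = -0.064666, Gamma_vuv = -0.163985, Gamma_vvv = -0.035080; k2 = (2.075868, 1.530697, 3.148647, 1.402988)
  k3: at (u, v) = (0.051897, -0.961733), (du/dtau, dv/dtau) = (2.078716, 1.535075); Gamma_uuu = 0.127230, Gamma_uuv = -0.627764, Gamma_uvv = 0.126355, Gamma_vuu = -0.063753, Gamma_vuv = -0.164988, Gamma_vvv = -0.034821; k3 = (2.078716, 1.535075, 3.158854, 1.410483)
  k4: at (u, v) = (0.103936, -0.923246), (du/dtau, dv/dtau) = (2.157943, 1.570524); Gamma_uuu = 0.166319, Gamma_uuv = -0.639250, Gamma_uvv = 0.120897, Gamma_vuu = -0.047567, Gamma_vuv = -0.193746, Gamma_vvv = -0.028176; k4 = (2.157943, 1.570524, 3.260267, 1.604250)
  Y <- Y + (h/6)(k1 + 2k2 + 2k3 + k4): u = 0.1039, v = -0.9233, du/dtau = 2.1576, dv/dtau = 1.5705
step 2:
  k1: at (u, v) = (0.103893, -0.923316), (du/dtau, dv/dtau) = (2.157583, 1.570492); Gamma_uuu = 0.166276, Gamma_uuv = -0.639225, Gamma_uvv = 0.120895, Gamma_vuu = -0.047558, Gamma_vuv = -0.193720, Gamma_vvv = -0.028181; k1 = (2.157583, 1.570492, 3.259764, 1.603722)
  k2: at (u, v) = (0.157832, -0.884054), (du/dtau, dv/dtau) = (2.239077, 1.610585); Gamma_uuu = 0.209510, Gamma_uuv = -0.650047, Gamma_uvv = 0.114716, Gamma_vuu = -0.025558, Gamma_vuv = -0.225672, Gamma_vvv = -0.021539; k2 = (2.239077, 1.610585, 3.340492, 1.811655)
  k3: at (u, v) = (0.159870, -0.883051), (du/dtau, dv/dtau) = (2.241096, 1.615784); Gamma_uuu = 0.211054, Gamma_uuv = -0.650230, Gamma_uvv = 0.114401, Gamma_vuu = -0.024308, Gamma_vuv = -0.226895, Gamma_vvv = -0.021292; k3 = (2.241096, 1.615784, 3.350434, 1.820901)
  k4: at (u, v) = (0.215947, -0.842527), (du/dtau, dv/dtau) = (2.325105, 1.661537); Gamma_uuu = 0.259082, Gamma_uuv = -0.660242, Gamma_uvv = 0.107475, Gamma_vuu = 0.004976, Gamma_vuv = -0.262463, Gamma_vvv = -0.014769; k4 = (2.325105, 1.661537, 3.404023, 2.041790)
  Y <- Y + (h/6)(k1 + 2k2 + 2k3 + k4): u = 0.2159, v = -0.8426, du/dtau = 2.3246, dv/dtau = 1.6614


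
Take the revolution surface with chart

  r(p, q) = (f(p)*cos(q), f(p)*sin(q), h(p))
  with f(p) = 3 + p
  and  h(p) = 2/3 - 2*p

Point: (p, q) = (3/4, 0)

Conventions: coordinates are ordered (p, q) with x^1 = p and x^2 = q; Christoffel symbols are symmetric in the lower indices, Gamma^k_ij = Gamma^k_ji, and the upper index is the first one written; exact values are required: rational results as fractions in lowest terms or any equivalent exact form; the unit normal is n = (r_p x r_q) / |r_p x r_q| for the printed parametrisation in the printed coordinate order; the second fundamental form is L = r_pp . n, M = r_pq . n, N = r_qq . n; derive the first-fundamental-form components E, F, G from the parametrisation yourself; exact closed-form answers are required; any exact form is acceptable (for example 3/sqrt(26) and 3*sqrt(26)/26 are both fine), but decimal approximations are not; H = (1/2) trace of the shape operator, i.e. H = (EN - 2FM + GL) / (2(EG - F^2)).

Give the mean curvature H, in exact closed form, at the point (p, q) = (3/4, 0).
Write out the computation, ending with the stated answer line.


f = 15/4, f' = 1, f'' = 0, h' = -2, h'' = 0
E = 5, F = 0, G = 225/16; answer radicand W^2 = 5
unnormalised second-form numerators: l = 0, m = 0, n = -15/2; L = l/sqrt(5), and similarly M = m/sqrt(W^2), N = n/sqrt(W^2)
H = (E*n - 2*F*m + G*l) / (2*(EG - F^2)*sqrt(W^2)); E*n - 2*F*m + G*l = -75/2, EG - F^2 = 1125/16, so H = (-4/15)/sqrt(5)

Answer: H = -4*sqrt(5)/75


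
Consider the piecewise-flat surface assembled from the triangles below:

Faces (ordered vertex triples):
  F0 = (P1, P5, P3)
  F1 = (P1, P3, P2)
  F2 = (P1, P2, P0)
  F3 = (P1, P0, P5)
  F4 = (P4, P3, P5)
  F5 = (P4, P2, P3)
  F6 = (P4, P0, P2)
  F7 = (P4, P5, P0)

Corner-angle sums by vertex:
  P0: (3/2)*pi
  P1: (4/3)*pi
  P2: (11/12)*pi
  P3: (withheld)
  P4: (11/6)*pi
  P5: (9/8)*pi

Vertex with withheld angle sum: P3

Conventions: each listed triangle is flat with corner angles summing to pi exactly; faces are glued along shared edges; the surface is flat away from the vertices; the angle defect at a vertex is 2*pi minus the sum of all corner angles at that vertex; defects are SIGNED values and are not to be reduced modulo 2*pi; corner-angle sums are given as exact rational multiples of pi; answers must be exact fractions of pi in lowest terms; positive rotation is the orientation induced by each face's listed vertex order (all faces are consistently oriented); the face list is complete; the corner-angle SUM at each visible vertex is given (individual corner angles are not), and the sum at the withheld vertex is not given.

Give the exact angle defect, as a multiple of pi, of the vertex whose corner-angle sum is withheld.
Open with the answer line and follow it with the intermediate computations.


Answer: defect(P3) = (17/24)*pi

V = 6, E = 12, F = 8; chi = V - E + F = 2
Gauss-Bonnet: total defect = 2*pi*chi = 4*pi; visible defects sum to (79/24)*pi
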